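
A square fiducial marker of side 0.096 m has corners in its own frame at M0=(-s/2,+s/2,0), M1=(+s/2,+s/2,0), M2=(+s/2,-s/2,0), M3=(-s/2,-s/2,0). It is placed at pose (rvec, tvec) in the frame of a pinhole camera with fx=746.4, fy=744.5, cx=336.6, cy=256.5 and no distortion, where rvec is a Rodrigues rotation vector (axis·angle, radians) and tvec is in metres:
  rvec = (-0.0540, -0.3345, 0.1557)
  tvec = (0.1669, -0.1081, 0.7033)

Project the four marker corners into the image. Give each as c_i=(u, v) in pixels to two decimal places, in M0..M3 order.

Intrinsics K: fx=746.4, fy=744.5, cx=336.6, cy=256.5
Marker side s = 0.096 m; corners in marker frame (Z=0):
  M0 = (-0.0480, +0.0480, 0)
  M1 = (+0.0480, +0.0480, 0)
  M2 = (+0.0480, -0.0480, 0)
  M3 = (-0.0480, -0.0480, 0)
rvec = (-0.0540, -0.3345, 0.1557), |rvec| = θ = 0.37289 rad = 21.365°
Rodrigues: sinθ=0.36431, 1−cosθ=0.06872; R = I + sinθ·[k]× + (1−cosθ)·[k]×²:
    [+0.93272 -0.14319 -0.33096]
    [+0.16104 +0.98658 +0.02702]
    [+0.32265 -0.07850 +0.94326]
t = (0.1669, -0.1081, 0.7033) m
M0: Pc = R·M0+t = (+0.11526, -0.06847, +0.68405); u = 746.4·(+0.11526)/0.68405 + 336.6 = 462.3627, v = 744.5·(-0.06847)/0.68405 + 256.5 = 181.9739
M1: Pc = R·M1+t = (+0.20480, -0.05301, +0.71502); u = 746.4·(+0.20480)/0.71502 + 336.6 = 550.3856, v = 744.5·(-0.05301)/0.71502 + 256.5 = 201.3000
M2: Pc = R·M2+t = (+0.21854, -0.14773, +0.72255); u = 746.4·(+0.21854)/0.72255 + 336.6 = 562.3558, v = 744.5·(-0.14773)/0.72255 + 256.5 = 104.2877
M3: Pc = R·M3+t = (+0.12900, -0.16319, +0.69158); u = 746.4·(+0.12900)/0.69158 + 336.6 = 475.8282, v = 744.5·(-0.16319)/0.69158 + 256.5 = 80.8273

c0=(462.36, 181.97) c1=(550.39, 201.30) c2=(562.36, 104.29) c3=(475.83, 80.83)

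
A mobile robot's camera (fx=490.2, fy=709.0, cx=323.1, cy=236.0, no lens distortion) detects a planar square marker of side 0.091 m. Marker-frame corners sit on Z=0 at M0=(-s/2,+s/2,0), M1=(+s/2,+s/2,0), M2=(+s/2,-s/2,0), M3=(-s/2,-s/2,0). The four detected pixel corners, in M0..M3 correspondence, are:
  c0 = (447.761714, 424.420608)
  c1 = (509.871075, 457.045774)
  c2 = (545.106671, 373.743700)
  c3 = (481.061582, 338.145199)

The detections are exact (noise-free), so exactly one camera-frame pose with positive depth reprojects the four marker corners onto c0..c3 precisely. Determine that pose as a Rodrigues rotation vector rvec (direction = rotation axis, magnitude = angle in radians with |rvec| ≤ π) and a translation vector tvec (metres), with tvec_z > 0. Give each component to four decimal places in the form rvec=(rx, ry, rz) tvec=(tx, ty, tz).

rvec=(0.3054, -0.0730, 0.3846) tvec=(0.2194, 0.1434, 0.6225)

Intrinsics K: fx=490.2, fy=709.0, cx=323.1, cy=236.0
Marker side s = 0.091 m; corners in marker frame (Z=0):
  M0 = (-0.0455, +0.0455, 0)
  M1 = (+0.0455, +0.0455, 0)
  M2 = (+0.0455, -0.0455, 0)
  M3 = (-0.0455, -0.0455, 0)
Detected image corners:
  c0 = (447.761714, 424.420608) px
  c1 = (509.871075, 457.045774) px
  c2 = (545.106671, 373.743700) px
  c3 = (481.061582, 338.145199) px
Planar DLT: solve 8×8 A·h = b for H (H[2,2]=1):
  H  [+794.55939 -154.20993 +495.89461]
  H  [+456.14146 +1110.26635 +399.36306]
  H  [+0.20490 +0.44855 +1.00000]
B = K⁻¹H; ‖b₁‖=1.606391, ‖b₂‖=1.606391; λ = 2/(‖b₁‖+‖b₂‖) = 0.622513, sign → tz>0 ⇒ λ=+0.622513
r₁ = λ·B[:,0] = (+0.92495,+0.35804,+0.12755); r₂ = λ·B[:,1] = (-0.37988,+0.88189,+0.27923)
r₃ = r₁×r₂ = (-0.01251,-0.30673,+0.95172); SVD([r₁ r₂ r₃]) → R = UVᵀ:
  R  [+0.92495 -0.37988 -0.01251]
  R  [+0.35804 +0.88189 -0.30673]
  R  [+0.12755 +0.27923 +0.95172]
t = (+0.21943, +0.14344, +0.62251) m
tr R = 2.758555; θ = arccos((tr R − 1)/2) = 0.496454 rad = 28.445°
axis k = ((R−Rᵀ)₃₂, (R−Rᵀ)₁₃, (R−Rᵀ)₂₁) / (2 sinθ) = (+0.615097, -0.147031, +0.774621)
rvec = θ·k = (+0.305367, -0.072994, +0.384563)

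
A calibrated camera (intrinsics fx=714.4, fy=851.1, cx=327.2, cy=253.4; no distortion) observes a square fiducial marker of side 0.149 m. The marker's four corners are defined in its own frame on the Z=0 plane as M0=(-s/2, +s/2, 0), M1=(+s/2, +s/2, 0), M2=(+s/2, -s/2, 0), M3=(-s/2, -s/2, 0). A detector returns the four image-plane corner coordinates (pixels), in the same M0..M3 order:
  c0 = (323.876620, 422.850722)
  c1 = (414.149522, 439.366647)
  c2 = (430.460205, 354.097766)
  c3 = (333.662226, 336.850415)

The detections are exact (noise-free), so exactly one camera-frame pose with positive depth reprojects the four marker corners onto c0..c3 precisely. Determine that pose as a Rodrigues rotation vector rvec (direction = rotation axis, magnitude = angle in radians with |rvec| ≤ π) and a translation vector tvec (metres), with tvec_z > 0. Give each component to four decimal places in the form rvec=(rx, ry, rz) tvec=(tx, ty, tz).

rvec=(0.5476, 0.0773, 0.1305) tvec=(0.0759, 0.1810, 1.1296)

Intrinsics K: fx=714.4, fy=851.1, cx=327.2, cy=253.4
Marker side s = 0.149 m; corners in marker frame (Z=0):
  M0 = (-0.0745, +0.0745, 0)
  M1 = (+0.0745, +0.0745, 0)
  M2 = (+0.0745, -0.0745, 0)
  M3 = (-0.0745, -0.0745, 0)
Detected image corners:
  c0 = (323.876620, 422.850722) px
  c1 = (414.149522, 439.366647) px
  c2 = (430.460205, 354.097766) px
  c3 = (333.662226, 336.850415) px
Planar DLT: solve 8×8 A·h = b for H (H[2,2]=1):
  H  [+614.21634 +86.52412 +375.19330]
  H  [+99.99842 +754.68594 +389.74831]
  H  [-0.03404 +0.46344 +1.00000]
B = K⁻¹H; ‖b₁‖=0.885264, ‖b₂‖=0.885264; λ = 2/(‖b₁‖+‖b₂‖) = 1.129606, sign → tz>0 ⇒ λ=+1.129606
r₁ = λ·B[:,0] = (+0.98881,+0.14417,-0.03845); r₂ = λ·B[:,1] = (-0.10296,+0.84578,+0.52351)
r₃ = r₁×r₂ = (+0.10799,-0.51369,+0.85115); SVD([r₁ r₂ r₃]) → R = UVᵀ:
  R  [+0.98881 -0.10296 +0.10799]
  R  [+0.14417 +0.84578 -0.51369]
  R  [-0.03845 +0.52351 +0.85115]
t = (+0.07589, +0.18097, +1.12961) m
tr R = 2.685736; θ = arccos((tr R − 1)/2) = 0.568206 rad = 32.556°
axis k = ((R−Rᵀ)₃₂, (R−Rᵀ)₁₃, (R−Rᵀ)₂₁) / (2 sinθ) = (+0.963722, +0.136067, +0.229621)
rvec = θ·k = (+0.547592, +0.077314, +0.130472)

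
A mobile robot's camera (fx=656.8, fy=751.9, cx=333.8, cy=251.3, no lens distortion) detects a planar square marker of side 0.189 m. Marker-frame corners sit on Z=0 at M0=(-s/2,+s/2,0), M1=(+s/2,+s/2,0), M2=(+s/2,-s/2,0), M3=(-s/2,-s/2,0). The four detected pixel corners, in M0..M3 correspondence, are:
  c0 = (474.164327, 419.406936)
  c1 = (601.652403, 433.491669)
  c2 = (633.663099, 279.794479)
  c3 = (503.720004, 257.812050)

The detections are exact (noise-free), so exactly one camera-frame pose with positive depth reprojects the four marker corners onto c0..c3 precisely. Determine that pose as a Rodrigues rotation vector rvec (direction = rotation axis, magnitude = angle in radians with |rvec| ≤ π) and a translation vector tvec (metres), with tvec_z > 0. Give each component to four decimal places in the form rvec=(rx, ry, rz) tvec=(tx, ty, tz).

rvec=(0.1563, -0.2043, 0.1548) tvec=(0.2905, 0.1123, 0.8643)

Intrinsics K: fx=656.8, fy=751.9, cx=333.8, cy=251.3
Marker side s = 0.189 m; corners in marker frame (Z=0):
  M0 = (-0.0945, +0.0945, 0)
  M1 = (+0.0945, +0.0945, 0)
  M2 = (+0.0945, -0.0945, 0)
  M3 = (-0.0945, -0.0945, 0)
Detected image corners:
  c0 = (474.164327, 419.406936) px
  c1 = (601.652403, 433.491669) px
  c2 = (633.663099, 279.794479) px
  c3 = (503.720004, 257.812050) px
Planar DLT: solve 8×8 A·h = b for H (H[2,2]=1):
  H  [+817.47544 -74.53425 +554.56815]
  H  [+180.88432 +889.21589 +349.02786]
  H  [+0.24677 +0.15993 +1.00000]
B = K⁻¹H; ‖b₁‖=1.156953, ‖b₂‖=1.156953; λ = 2/(‖b₁‖+‖b₂‖) = 0.864339, sign → tz>0 ⇒ λ=+0.864339
r₁ = λ·B[:,0] = (+0.96738,+0.13665,+0.21329); r₂ = λ·B[:,1] = (-0.16834,+0.97599,+0.13824)
r₃ = r₁×r₂ = (-0.18928,-0.16963,+0.96716); SVD([r₁ r₂ r₃]) → R = UVᵀ:
  R  [+0.96738 -0.16834 -0.18928]
  R  [+0.13665 +0.97599 -0.16963]
  R  [+0.21329 +0.13824 +0.96716]
t = (+0.29053, +0.11234, +0.86434) m
tr R = 2.910531; θ = arccos((tr R − 1)/2) = 0.300240 rad = 17.202°
axis k = ((R−Rᵀ)₃₂, (R−Rᵀ)₁₃, (R−Rᵀ)₂₁) / (2 sinθ) = (+0.520493, -0.680606, +0.515618)
rvec = θ·k = (+0.156273, -0.204345, +0.154809)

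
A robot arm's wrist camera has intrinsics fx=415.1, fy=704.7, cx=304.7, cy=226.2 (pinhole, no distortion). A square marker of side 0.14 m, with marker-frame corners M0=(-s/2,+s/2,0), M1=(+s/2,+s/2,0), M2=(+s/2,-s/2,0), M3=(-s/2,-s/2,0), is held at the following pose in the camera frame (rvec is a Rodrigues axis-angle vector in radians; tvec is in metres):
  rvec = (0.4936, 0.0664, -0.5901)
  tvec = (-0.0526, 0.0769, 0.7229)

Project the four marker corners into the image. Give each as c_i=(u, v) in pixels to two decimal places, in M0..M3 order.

Intrinsics K: fx=415.1, fy=704.7, cx=304.7, cy=226.2
Marker side s = 0.14 m; corners in marker frame (Z=0):
  M0 = (-0.0700, +0.0700, 0)
  M1 = (+0.0700, +0.0700, 0)
  M2 = (+0.0700, -0.0700, 0)
  M3 = (-0.0700, -0.0700, 0)
rvec = (0.4936, 0.0664, -0.5901), |rvec| = θ = 0.77218 rad = 44.243°
Rodrigues: sinθ=0.69770, 1−cosθ=0.28361; R = I + sinθ·[k]× + (1−cosθ)·[k]×²:
    [+0.83228 +0.54877 -0.07855]
    [-0.51759 +0.71849 -0.46463]
    [-0.19854 +0.42735 +0.88202]
t = (-0.0526, 0.0769, 0.7229) m
M0: Pc = R·M0+t = (-0.07245, +0.16343, +0.76671); u = 415.1·(-0.07245)/0.76671 + 304.7 = 265.4779, v = 704.7·(+0.16343)/0.76671 + 226.2 = 376.4074
M1: Pc = R·M1+t = (+0.04407, +0.09096, +0.73892); u = 415.1·(+0.04407)/0.73892 + 304.7 = 329.4589, v = 704.7·(+0.09096)/0.73892 + 226.2 = 312.9504
M2: Pc = R·M2+t = (-0.03275, -0.00963, +0.67909); u = 415.1·(-0.03275)/0.67909 + 304.7 = 284.6784, v = 704.7·(-0.00963)/0.67909 + 226.2 = 216.2116
M3: Pc = R·M3+t = (-0.14927, +0.06284, +0.70688); u = 415.1·(-0.14927)/0.70688 + 304.7 = 217.0429, v = 704.7·(+0.06284)/0.70688 + 226.2 = 288.8433

c0=(265.48, 376.41) c1=(329.46, 312.95) c2=(284.68, 216.21) c3=(217.04, 288.84)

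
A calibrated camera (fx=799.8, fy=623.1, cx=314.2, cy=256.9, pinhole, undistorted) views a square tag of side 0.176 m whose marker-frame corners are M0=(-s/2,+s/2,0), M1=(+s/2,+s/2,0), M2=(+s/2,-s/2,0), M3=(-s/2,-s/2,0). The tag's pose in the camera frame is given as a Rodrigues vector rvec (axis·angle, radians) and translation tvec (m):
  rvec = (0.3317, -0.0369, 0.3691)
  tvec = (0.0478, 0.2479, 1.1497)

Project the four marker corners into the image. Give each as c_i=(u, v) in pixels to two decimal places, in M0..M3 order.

Intrinsics K: fx=799.8, fy=623.1, cx=314.2, cy=256.9
Marker side s = 0.176 m; corners in marker frame (Z=0):
  M0 = (-0.0880, +0.0880, 0)
  M1 = (+0.0880, +0.0880, 0)
  M2 = (+0.0880, -0.0880, 0)
  M3 = (-0.0880, -0.0880, 0)
rvec = (0.3317, -0.0369, 0.3691), |rvec| = θ = 0.49762 rad = 28.511°
Rodrigues: sinθ=0.47733, 1−cosθ=0.12128; R = I + sinθ·[k]× + (1−cosθ)·[k]×²:
    [+0.93261 -0.36005 +0.02457]
    [+0.34806 +0.87939 -0.32485]
    [+0.09536 +0.31151 +0.94545]
t = (0.0478, 0.2479, 1.1497) m
M0: Pc = R·M0+t = (-0.06595, +0.29466, +1.16872); u = 799.8·(-0.06595)/1.16872 + 314.2 = 269.0652, v = 623.1·(+0.29466)/1.16872 + 256.9 = 413.9955
M1: Pc = R·M1+t = (+0.09819, +0.35592, +1.18550); u = 799.8·(+0.09819)/1.18550 + 314.2 = 380.4407, v = 623.1·(+0.35592)/1.18550 + 256.9 = 443.9689
M2: Pc = R·M2+t = (+0.16155, +0.20114, +1.13068); u = 799.8·(+0.16155)/1.13068 + 314.2 = 428.4773, v = 623.1·(+0.20114)/1.13068 + 256.9 = 367.7468
M3: Pc = R·M3+t = (-0.00259, +0.13988, +1.11390); u = 799.8·(-0.00259)/1.11390 + 314.2 = 312.3437, v = 623.1·(+0.13988)/1.11390 + 256.9 = 335.1497

c0=(269.07, 414.00) c1=(380.44, 443.97) c2=(428.48, 367.75) c3=(312.34, 335.15)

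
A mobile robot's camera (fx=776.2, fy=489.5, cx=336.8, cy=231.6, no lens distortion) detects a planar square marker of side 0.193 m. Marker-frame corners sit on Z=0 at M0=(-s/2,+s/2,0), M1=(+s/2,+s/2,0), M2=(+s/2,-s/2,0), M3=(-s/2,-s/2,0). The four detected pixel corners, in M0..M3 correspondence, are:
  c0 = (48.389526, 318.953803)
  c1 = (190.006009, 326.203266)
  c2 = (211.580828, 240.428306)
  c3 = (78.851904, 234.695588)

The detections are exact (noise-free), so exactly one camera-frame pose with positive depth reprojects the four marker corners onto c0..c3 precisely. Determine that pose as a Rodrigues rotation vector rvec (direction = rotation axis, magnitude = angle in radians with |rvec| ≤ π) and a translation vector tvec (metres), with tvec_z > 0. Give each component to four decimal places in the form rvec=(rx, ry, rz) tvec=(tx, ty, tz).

rvec=(-0.3840, 0.0568, 0.0789) tvec=(-0.2815, 0.1026, 1.0679)

Intrinsics K: fx=776.2, fy=489.5, cx=336.8, cy=231.6
Marker side s = 0.193 m; corners in marker frame (Z=0):
  M0 = (-0.0965, +0.0965, 0)
  M1 = (+0.0965, +0.0965, 0)
  M2 = (+0.0965, -0.0965, 0)
  M3 = (-0.0965, -0.0965, 0)
Detected image corners:
  c0 = (48.389526, 318.953803) px
  c1 = (190.006009, 326.203266) px
  c2 = (211.580828, 240.428306) px
  c3 = (78.851904, 234.695588) px
Planar DLT: solve 8×8 A·h = b for H (H[2,2]=1):
  H  [+701.25949 -180.99163 +132.20834]
  H  [+15.05705 +342.95625 +278.62130]
  H  [-0.06585 -0.34820 +1.00000]
B = K⁻¹H; ‖b₁‖=0.936399, ‖b₂‖=0.936399; λ = 2/(‖b₁‖+‖b₂‖) = 1.067921, sign → tz>0 ⇒ λ=+1.067921
r₁ = λ·B[:,0] = (+0.99533,+0.06612,-0.07033); r₂ = λ·B[:,1] = (-0.08767,+0.92415,-0.37185)
r₃ = r₁×r₂ = (+0.04040,+0.37627,+0.92563); SVD([r₁ r₂ r₃]) → R = UVᵀ:
  R  [+0.99533 -0.08767 +0.04040]
  R  [+0.06612 +0.92415 +0.37627]
  R  [-0.07033 -0.37185 +0.92563]
t = (-0.28148, +0.10258, +1.06792) m
tr R = 2.845103; θ = arccos((tr R − 1)/2) = 0.396155 rad = 22.698°
axis k = ((R−Rᵀ)₃₂, (R−Rᵀ)₁₃, (R−Rᵀ)₂₁) / (2 sinθ) = (-0.969383, +0.143479, +0.199275)
rvec = θ·k = (-0.384026, +0.056840, +0.078944)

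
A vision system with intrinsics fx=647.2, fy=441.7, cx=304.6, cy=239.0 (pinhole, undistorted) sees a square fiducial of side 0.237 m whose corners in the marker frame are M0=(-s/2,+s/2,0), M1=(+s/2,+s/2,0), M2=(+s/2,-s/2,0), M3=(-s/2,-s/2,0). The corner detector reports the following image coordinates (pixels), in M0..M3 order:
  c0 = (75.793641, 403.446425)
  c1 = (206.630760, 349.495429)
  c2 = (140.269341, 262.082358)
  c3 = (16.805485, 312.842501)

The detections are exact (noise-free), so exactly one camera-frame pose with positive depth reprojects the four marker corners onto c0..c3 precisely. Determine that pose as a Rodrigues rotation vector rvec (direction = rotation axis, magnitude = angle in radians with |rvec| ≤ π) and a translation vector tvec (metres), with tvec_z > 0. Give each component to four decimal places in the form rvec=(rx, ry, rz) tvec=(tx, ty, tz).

rvec=(-0.2545, 0.0646, -0.5404) tvec=(-0.3131, 0.2150, 1.0360)

Intrinsics K: fx=647.2, fy=441.7, cx=304.6, cy=239.0
Marker side s = 0.237 m; corners in marker frame (Z=0):
  M0 = (-0.1185, +0.1185, 0)
  M1 = (+0.1185, +0.1185, 0)
  M2 = (+0.1185, -0.1185, 0)
  M3 = (-0.1185, -0.1185, 0)
Detected image corners:
  c0 = (75.793641, 403.446425) px
  c1 = (206.630760, 349.495429) px
  c2 = (140.269341, 262.082358) px
  c3 = (16.805485, 312.842501) px
Planar DLT: solve 8×8 A·h = b for H (H[2,2]=1):
  H  [+536.66895 +237.26905 +108.99865]
  H  [-218.82325 +293.40302 +330.64387]
  H  [+0.00569 -0.24748 +1.00000]
B = K⁻¹H; ‖b₁‖=0.965241, ‖b₂‖=0.965241; λ = 2/(‖b₁‖+‖b₂‖) = 1.036010, sign → tz>0 ⇒ λ=+1.036010
r₁ = λ·B[:,0] = (+0.85630,-0.51644,+0.00589); r₂ = λ·B[:,1] = (+0.50048,+0.82691,-0.25639)
r₃ = r₁×r₂ = (+0.12754,+0.22250,+0.96655); SVD([r₁ r₂ r₃]) → R = UVᵀ:
  R  [+0.85630 +0.50048 +0.12754]
  R  [-0.51644 +0.82691 +0.22250]
  R  [+0.00589 -0.25639 +0.96655]
t = (-0.31311, +0.21495, +1.03601) m
tr R = 2.649768; θ = arccos((tr R − 1)/2) = 0.600799 rad = 34.423°
axis k = ((R−Rᵀ)₃₂, (R−Rᵀ)₁₃, (R−Rᵀ)₂₁) / (2 sinθ) = (-0.423574, +0.107591, -0.899449)
rvec = θ·k = (-0.254483, +0.064641, -0.540389)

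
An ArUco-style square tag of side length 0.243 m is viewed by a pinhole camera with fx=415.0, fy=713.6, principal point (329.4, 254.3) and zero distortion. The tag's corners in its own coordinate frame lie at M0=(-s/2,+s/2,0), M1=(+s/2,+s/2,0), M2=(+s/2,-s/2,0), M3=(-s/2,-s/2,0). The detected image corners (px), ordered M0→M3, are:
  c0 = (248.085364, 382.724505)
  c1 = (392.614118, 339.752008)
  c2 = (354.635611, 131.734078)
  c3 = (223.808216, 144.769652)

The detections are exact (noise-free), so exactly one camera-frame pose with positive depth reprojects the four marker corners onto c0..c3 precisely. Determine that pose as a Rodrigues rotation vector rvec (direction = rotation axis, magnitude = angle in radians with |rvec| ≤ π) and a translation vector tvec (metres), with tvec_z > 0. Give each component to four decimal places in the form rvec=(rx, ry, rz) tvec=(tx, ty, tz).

rvec=(-0.4140, -0.3201, -0.1855) tvec=(-0.0363, -0.0122, 0.7006)

Intrinsics K: fx=415.0, fy=713.6, cx=329.4, cy=254.3
Marker side s = 0.243 m; corners in marker frame (Z=0):
  M0 = (-0.1215, +0.1215, 0)
  M1 = (+0.1215, +0.1215, 0)
  M2 = (+0.1215, -0.1215, 0)
  M3 = (-0.1215, -0.1215, 0)
Detected image corners:
  c0 = (248.085364, 382.724505) px
  c1 = (392.614118, 339.752008) px
  c2 = (354.635611, 131.734078) px
  c3 = (223.808216, 144.769652) px
Planar DLT: solve 8×8 A·h = b for H (H[2,2]=1):
  H  [+713.29445 -28.62811 +307.87817]
  H  [+10.32766 +784.20223 +241.87620]
  H  [+0.48722 -0.51969 +1.00000]
B = K⁻¹H; ‖b₁‖=1.427267, ‖b₂‖=1.427267; λ = 2/(‖b₁‖+‖b₂‖) = 0.700640, sign → tz>0 ⇒ λ=+0.700640
r₁ = λ·B[:,0] = (+0.93329,-0.11151,+0.34137); r₂ = λ·B[:,1] = (+0.24068,+0.89972,-0.36412)
r₃ = r₁×r₂ = (-0.26653,+0.42199,+0.86654); SVD([r₁ r₂ r₃]) → R = UVᵀ:
  R  [+0.93329 +0.24068 -0.26653]
  R  [-0.11151 +0.89972 +0.42199]
  R  [+0.34137 -0.36412 +0.86654]
t = (-0.03634, -0.01220, +0.70064) m
tr R = 2.699547; θ = arccos((tr R − 1)/2) = 0.555241 rad = 31.813°
axis k = ((R−Rᵀ)₃₂, (R−Rᵀ)₁₃, (R−Rᵀ)₂₁) / (2 sinθ) = (-0.745622, -0.576591, -0.334053)
rvec = θ·k = (-0.414000, -0.320147, -0.185480)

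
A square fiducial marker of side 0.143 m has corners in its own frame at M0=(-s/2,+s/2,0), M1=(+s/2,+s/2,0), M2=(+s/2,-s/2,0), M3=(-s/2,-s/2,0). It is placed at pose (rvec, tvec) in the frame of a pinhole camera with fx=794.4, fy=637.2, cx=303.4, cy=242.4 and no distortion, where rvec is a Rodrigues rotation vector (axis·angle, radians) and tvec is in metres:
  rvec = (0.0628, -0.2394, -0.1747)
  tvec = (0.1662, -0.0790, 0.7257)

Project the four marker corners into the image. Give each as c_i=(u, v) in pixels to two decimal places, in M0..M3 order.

Intrinsics K: fx=794.4, fy=637.2, cx=303.4, cy=242.4
Marker side s = 0.143 m; corners in marker frame (Z=0):
  M0 = (-0.0715, +0.0715, 0)
  M1 = (+0.0715, +0.0715, 0)
  M2 = (+0.0715, -0.0715, 0)
  M3 = (-0.0715, -0.0715, 0)
rvec = (0.0628, -0.2394, -0.1747), |rvec| = θ = 0.30295 rad = 17.358°
Rodrigues: sinθ=0.29833, 1−cosθ=0.04554; R = I + sinθ·[k]× + (1−cosθ)·[k]×²:
    [+0.95642 +0.16458 -0.24120]
    [-0.17950 +0.98290 -0.04109]
    [+0.23031 +0.08260 +0.96961]
t = (0.1662, -0.0790, 0.7257) m
M0: Pc = R·M0+t = (+0.10958, +0.00411, +0.71514); u = 794.4·(+0.10958)/0.71514 + 303.4 = 425.1291, v = 637.2·(+0.00411)/0.71514 + 242.4 = 246.0635
M1: Pc = R·M1+t = (+0.24635, -0.02156, +0.74807); u = 794.4·(+0.24635)/0.74807 + 303.4 = 565.0076, v = 637.2·(-0.02156)/0.74807 + 242.4 = 224.0380
M2: Pc = R·M2+t = (+0.22282, -0.16211, +0.73626); u = 794.4·(+0.22282)/0.73626 + 303.4 = 543.8110, v = 637.2·(-0.16211)/0.73626 + 242.4 = 102.1000
M3: Pc = R·M3+t = (+0.08605, -0.13644, +0.70333); u = 794.4·(+0.08605)/0.70333 + 303.4 = 400.5909, v = 637.2·(-0.13644)/0.70333 + 242.4 = 118.7854

c0=(425.13, 246.06) c1=(565.01, 224.04) c2=(543.81, 102.10) c3=(400.59, 118.79)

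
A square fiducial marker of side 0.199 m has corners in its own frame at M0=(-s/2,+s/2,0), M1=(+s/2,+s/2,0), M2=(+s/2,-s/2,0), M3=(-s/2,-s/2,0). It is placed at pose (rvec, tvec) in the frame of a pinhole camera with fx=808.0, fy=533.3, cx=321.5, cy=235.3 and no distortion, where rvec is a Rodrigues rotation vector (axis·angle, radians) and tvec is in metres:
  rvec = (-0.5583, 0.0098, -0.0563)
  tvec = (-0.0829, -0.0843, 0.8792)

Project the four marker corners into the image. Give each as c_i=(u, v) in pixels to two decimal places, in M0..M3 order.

Intrinsics K: fx=808.0, fy=533.3, cx=321.5, cy=235.3
Marker side s = 0.199 m; corners in marker frame (Z=0):
  M0 = (-0.0995, +0.0995, 0)
  M1 = (+0.0995, +0.0995, 0)
  M2 = (+0.0995, -0.0995, 0)
  M3 = (-0.0995, -0.0995, 0)
rvec = (-0.5583, 0.0098, -0.0563), |rvec| = θ = 0.56122 rad = 32.155°
Rodrigues: sinθ=0.53222, 1−cosθ=0.15339; R = I + sinθ·[k]× + (1−cosθ)·[k]×²:
    [+0.99841 +0.05073 +0.02460]
    [-0.05606 +0.84665 +0.52918]
    [+0.00601 -0.52972 +0.84815]
t = (-0.0829, -0.0843, 0.8792) m
M0: Pc = R·M0+t = (-0.17719, +0.00552, +0.82589); u = 808.0·(-0.17719)/0.82589 + 321.5 = 148.1447, v = 533.3·(+0.00552)/0.82589 + 235.3 = 238.8642
M1: Pc = R·M1+t = (+0.02149, -0.00564, +0.82709); u = 808.0·(+0.02149)/0.82709 + 321.5 = 342.4930, v = 533.3·(-0.00564)/0.82709 + 235.3 = 231.6664
M2: Pc = R·M2+t = (+0.01139, -0.17412, +0.93251); u = 808.0·(+0.01139)/0.93251 + 321.5 = 331.3731, v = 533.3·(-0.17412)/0.93251 + 235.3 = 135.7209
M3: Pc = R·M3+t = (-0.18729, -0.16296, +0.93131); u = 808.0·(-0.18729)/0.93131 + 321.5 = 159.0087, v = 533.3·(-0.16296)/0.93131 + 235.3 = 141.9807

c0=(148.14, 238.86) c1=(342.49, 231.67) c2=(331.37, 135.72) c3=(159.01, 141.98)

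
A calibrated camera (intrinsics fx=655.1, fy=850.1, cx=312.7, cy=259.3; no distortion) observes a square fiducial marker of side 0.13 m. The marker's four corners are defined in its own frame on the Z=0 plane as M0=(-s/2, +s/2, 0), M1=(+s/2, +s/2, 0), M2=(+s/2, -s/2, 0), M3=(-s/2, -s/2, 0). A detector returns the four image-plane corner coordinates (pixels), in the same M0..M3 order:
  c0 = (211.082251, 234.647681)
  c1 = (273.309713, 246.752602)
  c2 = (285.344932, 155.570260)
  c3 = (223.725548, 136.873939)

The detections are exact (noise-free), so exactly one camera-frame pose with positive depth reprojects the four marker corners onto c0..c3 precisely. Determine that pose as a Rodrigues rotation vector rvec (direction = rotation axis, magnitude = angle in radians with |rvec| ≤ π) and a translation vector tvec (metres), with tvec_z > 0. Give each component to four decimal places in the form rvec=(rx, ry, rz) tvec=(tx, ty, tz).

rvec=(0.0907, -0.6579, 0.1538) tvec=(-0.1117, -0.0891, 1.1564)

Intrinsics K: fx=655.1, fy=850.1, cx=312.7, cy=259.3
Marker side s = 0.13 m; corners in marker frame (Z=0):
  M0 = (-0.0650, +0.0650, 0)
  M1 = (+0.0650, +0.0650, 0)
  M2 = (+0.0650, -0.0650, 0)
  M3 = (-0.0650, -0.0650, 0)
Detected image corners:
  c0 = (211.082251, 234.647681) px
  c1 = (273.309713, 246.752602) px
  c2 = (285.344932, 155.570260) px
  c3 = (223.725548, 136.873939) px
Planar DLT: solve 8×8 A·h = b for H (H[2,2]=1):
  H  [+608.39649 -87.28269 +249.42348]
  H  [+221.28092 +731.76196 +193.82064]
  H  [+0.53171 +0.03041 +1.00000]
B = K⁻¹H; ‖b₁‖=0.864777, ‖b₂‖=0.864777; λ = 2/(‖b₁‖+‖b₂‖) = 1.156368, sign → tz>0 ⇒ λ=+1.156368
r₁ = λ·B[:,0] = (+0.78044,+0.11346,+0.61485); r₂ = λ·B[:,1] = (-0.17086,+0.98467,+0.03517)
r₃ = r₁×r₂ = (-0.60143,-0.13250,+0.78786); SVD([r₁ r₂ r₃]) → R = UVᵀ:
  R  [+0.78044 -0.17086 -0.60143]
  R  [+0.11346 +0.98467 -0.13250]
  R  [+0.61485 +0.03517 +0.78786]
t = (-0.11169, -0.08907, +1.15637) m
tr R = 2.552969; θ = arccos((tr R − 1)/2) = 0.681729 rad = 39.060°
axis k = ((R−Rᵀ)₃₂, (R−Rᵀ)₁₃, (R−Rᵀ)₂₁) / (2 sinθ) = (+0.133042, -0.965093, +0.225599)
rvec = θ·k = (+0.090699, -0.657932, +0.153797)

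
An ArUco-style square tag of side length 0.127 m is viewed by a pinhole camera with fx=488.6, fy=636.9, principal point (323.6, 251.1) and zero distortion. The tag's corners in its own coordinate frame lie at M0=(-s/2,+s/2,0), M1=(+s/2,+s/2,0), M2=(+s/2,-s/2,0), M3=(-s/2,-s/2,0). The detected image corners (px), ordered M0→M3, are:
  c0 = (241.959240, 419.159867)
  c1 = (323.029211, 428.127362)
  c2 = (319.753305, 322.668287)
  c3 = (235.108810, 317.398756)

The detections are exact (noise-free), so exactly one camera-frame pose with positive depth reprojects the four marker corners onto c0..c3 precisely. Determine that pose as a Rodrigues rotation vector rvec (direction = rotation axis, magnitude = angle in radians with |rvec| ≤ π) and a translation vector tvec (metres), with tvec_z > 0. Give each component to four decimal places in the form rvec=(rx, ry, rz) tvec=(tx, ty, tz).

Intrinsics K: fx=488.6, fy=636.9, cx=323.6, cy=251.1
Marker side s = 0.127 m; corners in marker frame (Z=0):
  M0 = (-0.0635, +0.0635, 0)
  M1 = (+0.0635, +0.0635, 0)
  M2 = (+0.0635, -0.0635, 0)
  M3 = (-0.0635, -0.0635, 0)
Detected image corners:
  c0 = (241.959240, 419.159867) px
  c1 = (323.029211, 428.127362) px
  c2 = (319.753305, 322.668287) px
  c3 = (235.108810, 317.398756) px
Planar DLT: solve 8×8 A·h = b for H (H[2,2]=1):
  H  [+566.52710 +140.47045 +279.21616]
  H  [-57.27150 +948.80023 +372.94838]
  H  [-0.30565 +0.35837 +1.00000]
B = K⁻¹H; ‖b₁‖=1.396138, ‖b₂‖=1.396138; λ = 2/(‖b₁‖+‖b₂‖) = 0.716262, sign → tz>0 ⇒ λ=+0.716262
r₁ = λ·B[:,0] = (+0.97549,+0.02191,-0.21893); r₂ = λ·B[:,1] = (+0.03592,+0.96583,+0.25669)
r₃ = r₁×r₂ = (+0.21707,-0.25826,+0.94137); SVD([r₁ r₂ r₃]) → R = UVᵀ:
  R  [+0.97549 +0.03592 +0.21707]
  R  [+0.02191 +0.96583 -0.25826]
  R  [-0.21893 +0.25669 +0.94137]
t = (-0.06506, +0.13703, +0.71626) m
tr R = 2.882695; θ = arccos((tr R − 1)/2) = 0.344195 rad = 19.721°
axis k = ((R−Rᵀ)₃₂, (R−Rᵀ)₁₃, (R−Rᵀ)₂₁) / (2 sinθ) = (+0.763020, +0.646041, -0.020765)
rvec = θ·k = (+0.262627, +0.222364, -0.007147)

rvec=(0.2626, 0.2224, -0.0071) tvec=(-0.0651, 0.1370, 0.7163)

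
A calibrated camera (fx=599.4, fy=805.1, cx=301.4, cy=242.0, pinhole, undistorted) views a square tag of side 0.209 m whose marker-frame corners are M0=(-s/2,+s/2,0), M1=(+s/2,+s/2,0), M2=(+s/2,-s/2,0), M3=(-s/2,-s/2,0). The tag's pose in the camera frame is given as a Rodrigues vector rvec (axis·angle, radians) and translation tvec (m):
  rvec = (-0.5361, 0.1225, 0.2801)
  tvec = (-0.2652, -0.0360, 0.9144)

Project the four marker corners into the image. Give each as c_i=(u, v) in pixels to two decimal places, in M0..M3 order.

c0=(32.83, 265.57) c1=(162.06, 312.69) c2=(216.04, 158.68) c3=(97.99, 122.55)

Intrinsics K: fx=599.4, fy=805.1, cx=301.4, cy=242.0
Marker side s = 0.209 m; corners in marker frame (Z=0):
  M0 = (-0.1045, +0.1045, 0)
  M1 = (+0.1045, +0.1045, 0)
  M2 = (+0.1045, -0.1045, 0)
  M3 = (-0.1045, -0.1045, 0)
rvec = (-0.5361, 0.1225, 0.2801), |rvec| = θ = 0.61714 rad = 35.360°
Rodrigues: sinθ=0.57871, 1−cosθ=0.18446; R = I + sinθ·[k]× + (1−cosθ)·[k]×²:
    [+0.95473 -0.29446 +0.04214]
    [+0.23085 +0.82280 +0.51933]
    [-0.18760 -0.48609 +0.85353]
t = (-0.2652, -0.0360, 0.9144) m
M0: Pc = R·M0+t = (-0.39574, +0.02586, +0.88321); u = 599.4·(-0.39574)/0.88321 + 301.4 = 32.8253, v = 805.1·(+0.02586)/0.88321 + 242.0 = 265.5724
M1: Pc = R·M1+t = (-0.19620, +0.07411, +0.84400); u = 599.4·(-0.19620)/0.84400 + 301.4 = 162.0595, v = 805.1·(+0.07411)/0.84400 + 242.0 = 312.6911
M2: Pc = R·M2+t = (-0.13466, -0.09786, +0.94559); u = 599.4·(-0.13466)/0.94559 + 301.4 = 216.0412, v = 805.1·(-0.09786)/0.94559 + 242.0 = 158.6803
M3: Pc = R·M3+t = (-0.33420, -0.14611, +0.98480); u = 599.4·(-0.33420)/0.98480 + 301.4 = 97.9899, v = 805.1·(-0.14611)/0.98480 + 242.0 = 122.5541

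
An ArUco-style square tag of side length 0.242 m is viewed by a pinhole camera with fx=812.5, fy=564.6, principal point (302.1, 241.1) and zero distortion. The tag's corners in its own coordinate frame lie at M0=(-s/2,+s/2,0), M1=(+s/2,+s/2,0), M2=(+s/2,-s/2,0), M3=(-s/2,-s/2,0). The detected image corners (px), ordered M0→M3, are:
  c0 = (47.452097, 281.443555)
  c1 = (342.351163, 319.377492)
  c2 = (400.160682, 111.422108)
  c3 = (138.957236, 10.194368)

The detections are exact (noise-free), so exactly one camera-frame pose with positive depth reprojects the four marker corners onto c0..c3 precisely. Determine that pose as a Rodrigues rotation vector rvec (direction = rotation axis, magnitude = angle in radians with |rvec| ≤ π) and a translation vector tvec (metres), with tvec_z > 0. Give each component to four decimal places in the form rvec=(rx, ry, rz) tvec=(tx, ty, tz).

rvec=(-0.0334, -0.7097, 0.2284) tvec=(-0.0342, -0.0579, 0.5594)

Intrinsics K: fx=812.5, fy=564.6, cx=302.1, cy=241.1
Marker side s = 0.242 m; corners in marker frame (Z=0):
  M0 = (-0.1210, +0.1210, 0)
  M1 = (+0.1210, +0.1210, 0)
  M2 = (+0.1210, -0.1210, 0)
  M3 = (-0.1210, -0.1210, 0)
Detected image corners:
  c0 = (47.452097, 281.443555) px
  c1 = (342.351163, 319.377492) px
  c2 = (400.160682, 111.422108) px
  c3 = (138.957236, 10.194368) px
Planar DLT: solve 8×8 A·h = b for H (H[2,2]=1):
  H  [+1413.83921 -343.57423 +252.40423]
  H  [+497.82623 +937.13963 +182.64738]
  H  [+1.14752 -0.19265 +1.00000]
B = K⁻¹H; ‖b₁‖=1.787562, ‖b₂‖=1.787562; λ = 2/(‖b₁‖+‖b₂‖) = 0.559421, sign → tz>0 ⇒ λ=+0.559421
r₁ = λ·B[:,0] = (+0.73477,+0.21913,+0.64195); r₂ = λ·B[:,1] = (-0.19649,+0.97457,-0.10777)
r₃ = r₁×r₂ = (-0.64924,-0.04695,+0.75913); SVD([r₁ r₂ r₃]) → R = UVᵀ:
  R  [+0.73477 -0.19649 -0.64924]
  R  [+0.21913 +0.97457 -0.04695]
  R  [+0.64195 -0.10777 +0.75913]
t = (-0.03422, -0.05792, +0.55942) m
tr R = 2.468468; θ = arccos((tr R − 1)/2) = 0.746259 rad = 42.757°
axis k = ((R−Rᵀ)₃₂, (R−Rᵀ)₁₃, (R−Rᵀ)₂₁) / (2 sinθ) = (-0.044799, -0.950946, +0.306096)
rvec = θ·k = (-0.033432, -0.709652, +0.228427)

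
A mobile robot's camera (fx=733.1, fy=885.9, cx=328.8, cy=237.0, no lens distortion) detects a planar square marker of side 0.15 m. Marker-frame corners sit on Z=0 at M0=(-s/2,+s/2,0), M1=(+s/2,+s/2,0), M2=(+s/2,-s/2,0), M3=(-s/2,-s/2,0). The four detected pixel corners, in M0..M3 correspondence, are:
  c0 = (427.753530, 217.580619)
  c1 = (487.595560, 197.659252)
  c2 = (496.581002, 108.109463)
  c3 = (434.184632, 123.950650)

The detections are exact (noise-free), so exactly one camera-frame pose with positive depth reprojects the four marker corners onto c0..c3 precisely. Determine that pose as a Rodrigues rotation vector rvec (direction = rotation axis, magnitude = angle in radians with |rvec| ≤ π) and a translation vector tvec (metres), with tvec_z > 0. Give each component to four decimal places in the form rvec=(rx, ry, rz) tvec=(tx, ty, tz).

rvec=(0.4477, -0.5618, -0.1142) tvec=(0.2472, -0.1139, 1.3577)

Intrinsics K: fx=733.1, fy=885.9, cx=328.8, cy=237.0
Marker side s = 0.15 m; corners in marker frame (Z=0):
  M0 = (-0.0750, +0.0750, 0)
  M1 = (+0.0750, +0.0750, 0)
  M2 = (+0.0750, -0.0750, 0)
  M3 = (-0.0750, -0.0750, 0)
Detected image corners:
  c0 = (427.753530, 217.580619) px
  c1 = (487.595560, 197.659252) px
  c2 = (496.581002, 108.109463) px
  c3 = (434.184632, 123.950650) px
Planar DLT: solve 8×8 A·h = b for H (H[2,2]=1):
  H  [+573.52228 +97.94133 +462.26070]
  H  [-61.24084 +662.67163 +162.69643]
  H  [+0.36025 +0.32405 +1.00000]
B = K⁻¹H; ‖b₁‖=0.736549, ‖b₂‖=0.736549; λ = 2/(‖b₁‖+‖b₂‖) = 1.357684, sign → tz>0 ⇒ λ=+1.357684
r₁ = λ·B[:,0] = (+0.84278,-0.22470,+0.48911); r₂ = λ·B[:,1] = (-0.01594,+0.89788,+0.43996)
r₃ = r₁×r₂ = (-0.53802,-0.37859,+0.75313); SVD([r₁ r₂ r₃]) → R = UVᵀ:
  R  [+0.84278 -0.01594 -0.53802]
  R  [-0.22470 +0.89788 -0.37859]
  R  [+0.48911 +0.43996 +0.75313]
t = (+0.24717, -0.11387, +1.35768) m
tr R = 2.493784; θ = arccos((tr R − 1)/2) = 0.727421 rad = 41.678°
axis k = ((R−Rᵀ)₃₂, (R−Rᵀ)₁₃, (R−Rᵀ)₂₁) / (2 sinθ) = (+0.615501, -0.772345, -0.156978)
rvec = θ·k = (+0.447728, -0.561820, -0.114189)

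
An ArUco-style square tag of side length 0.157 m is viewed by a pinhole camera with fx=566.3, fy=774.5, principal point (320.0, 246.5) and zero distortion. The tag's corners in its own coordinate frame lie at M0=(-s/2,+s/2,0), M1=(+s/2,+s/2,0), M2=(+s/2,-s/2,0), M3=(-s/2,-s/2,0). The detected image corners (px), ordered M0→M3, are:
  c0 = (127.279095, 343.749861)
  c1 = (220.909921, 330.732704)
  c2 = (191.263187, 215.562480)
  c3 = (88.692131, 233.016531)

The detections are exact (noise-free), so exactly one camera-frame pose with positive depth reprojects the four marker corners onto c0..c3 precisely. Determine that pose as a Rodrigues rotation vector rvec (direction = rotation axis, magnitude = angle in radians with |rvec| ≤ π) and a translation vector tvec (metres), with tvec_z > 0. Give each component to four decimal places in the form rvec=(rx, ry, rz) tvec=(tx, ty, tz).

Intrinsics K: fx=566.3, fy=774.5, cx=320.0, cy=246.5
Marker side s = 0.157 m; corners in marker frame (Z=0):
  M0 = (-0.0785, +0.0785, 0)
  M1 = (+0.0785, +0.0785, 0)
  M2 = (+0.0785, -0.0785, 0)
  M3 = (-0.0785, -0.0785, 0)
Detected image corners:
  c0 = (127.279095, 343.749861) px
  c1 = (220.909921, 330.732704) px
  c2 = (191.263187, 215.562480) px
  c3 = (88.692131, 233.016531) px
Planar DLT: solve 8×8 A·h = b for H (H[2,2]=1):
  H  [+597.63638 +317.79314 +157.25760]
  H  [-142.43663 +898.26330 +283.69016]
  H  [-0.16420 +0.63757 +1.00000]
B = K⁻¹H; ‖b₁‖=1.167250, ‖b₂‖=1.167250; λ = 2/(‖b₁‖+‖b₂‖) = 0.856714, sign → tz>0 ⇒ λ=+0.856714
r₁ = λ·B[:,0] = (+0.98361,-0.11278,-0.14067); r₂ = λ·B[:,1] = (+0.17212,+0.81977,+0.54621)
r₃ = r₁×r₂ = (+0.05371,-0.56147,+0.82575); SVD([r₁ r₂ r₃]) → R = UVᵀ:
  R  [+0.98361 +0.17212 +0.05371]
  R  [-0.11278 +0.81977 -0.56147]
  R  [-0.14067 +0.54621 +0.82575]
t = (-0.24620, +0.04114, +0.85671) m
tr R = 2.629131; θ = arccos((tr R − 1)/2) = 0.618816 rad = 35.456°
axis k = ((R−Rᵀ)₃₂, (R−Rᵀ)₁₃, (R−Rᵀ)₂₁) / (2 sinθ) = (+0.954787, +0.167555, -0.245574)
rvec = θ·k = (+0.590838, +0.103686, -0.151965)

rvec=(0.5908, 0.1037, -0.1520) tvec=(-0.2462, 0.0411, 0.8567)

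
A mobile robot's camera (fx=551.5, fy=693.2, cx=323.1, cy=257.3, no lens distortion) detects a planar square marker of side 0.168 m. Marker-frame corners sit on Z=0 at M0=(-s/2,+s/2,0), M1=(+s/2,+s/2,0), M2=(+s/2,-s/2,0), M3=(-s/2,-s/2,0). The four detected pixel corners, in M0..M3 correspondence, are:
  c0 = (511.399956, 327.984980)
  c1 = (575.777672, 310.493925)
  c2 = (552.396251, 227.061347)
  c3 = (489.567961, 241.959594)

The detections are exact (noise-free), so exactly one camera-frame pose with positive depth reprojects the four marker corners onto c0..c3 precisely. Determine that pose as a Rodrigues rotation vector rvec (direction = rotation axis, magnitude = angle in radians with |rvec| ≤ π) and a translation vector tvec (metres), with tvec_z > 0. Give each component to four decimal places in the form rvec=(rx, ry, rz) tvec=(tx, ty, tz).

rvec=(-0.2793, -0.1644, -0.2033) tvec=(0.4949, 0.0353, 1.3036)

Intrinsics K: fx=551.5, fy=693.2, cx=323.1, cy=257.3
Marker side s = 0.168 m; corners in marker frame (Z=0):
  M0 = (-0.0840, +0.0840, 0)
  M1 = (+0.0840, +0.0840, 0)
  M2 = (+0.0840, -0.0840, 0)
  M3 = (-0.0840, -0.0840, 0)
Detected image corners:
  c0 = (511.399956, 327.984980) px
  c1 = (575.777672, 310.493925) px
  c2 = (552.396251, 227.061347) px
  c3 = (489.567961, 241.959594) px
Planar DLT: solve 8×8 A·h = b for H (H[2,2]=1):
  H  [+455.48713 +30.07634 +532.48528]
  H  [-56.23048 +449.86587 +276.07767]
  H  [+0.14461 -0.19640 +1.00000]
B = K⁻¹H; ‖b₁‖=0.767096, ‖b₂‖=0.767096; λ = 2/(‖b₁‖+‖b₂‖) = 1.303617, sign → tz>0 ⇒ λ=+1.303617
r₁ = λ·B[:,0] = (+0.96622,-0.17572,+0.18852); r₂ = λ·B[:,1] = (+0.22109,+0.94104,-0.25604)
r₃ = r₁×r₂ = (-0.13241,+0.28907,+0.94811); SVD([r₁ r₂ r₃]) → R = UVᵀ:
  R  [+0.96622 +0.22109 -0.13241]
  R  [-0.17572 +0.94104 +0.28907]
  R  [+0.18852 -0.25604 +0.94811]
t = (+0.49494, +0.03531, +1.30362) m
tr R = 2.855372; θ = arccos((tr R − 1)/2) = 0.382630 rad = 21.923°
axis k = ((R−Rᵀ)₃₂, (R−Rᵀ)₁₃, (R−Rᵀ)₂₁) / (2 sinθ) = (-0.729996, -0.429782, -0.531406)
rvec = θ·k = (-0.279318, -0.164447, -0.203332)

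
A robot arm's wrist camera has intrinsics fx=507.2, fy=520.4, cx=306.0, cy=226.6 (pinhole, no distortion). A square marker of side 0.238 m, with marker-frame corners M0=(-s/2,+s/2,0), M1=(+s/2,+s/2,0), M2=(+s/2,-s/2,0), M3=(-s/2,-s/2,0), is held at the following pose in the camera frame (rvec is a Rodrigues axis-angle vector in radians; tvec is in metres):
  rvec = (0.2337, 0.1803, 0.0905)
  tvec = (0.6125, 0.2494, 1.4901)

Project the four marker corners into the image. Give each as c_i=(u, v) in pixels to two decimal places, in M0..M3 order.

Intrinsics K: fx=507.2, fy=520.4, cx=306.0, cy=226.6
Marker side s = 0.238 m; corners in marker frame (Z=0):
  M0 = (-0.1190, +0.1190, 0)
  M1 = (+0.1190, +0.1190, 0)
  M2 = (+0.1190, -0.1190, 0)
  M3 = (-0.1190, -0.1190, 0)
rvec = (0.2337, 0.1803, 0.0905), |rvec| = θ = 0.30873 rad = 17.689°
Rodrigues: sinθ=0.30385, 1−cosθ=0.04728; R = I + sinθ·[k]× + (1−cosθ)·[k]×²:
    [+0.97981 -0.06817 +0.18794]
    [+0.10997 +0.96885 -0.22191]
    [-0.16696 +0.23810 +0.95678]
t = (0.6125, 0.2494, 1.4901) m
M0: Pc = R·M0+t = (+0.48779, +0.35161, +1.53830); u = 507.2·(+0.48779)/1.53830 + 306.0 = 466.8314, v = 520.4·(+0.35161)/1.53830 + 226.6 = 345.5466
M1: Pc = R·M1+t = (+0.72099, +0.37778, +1.49857); u = 507.2·(+0.72099)/1.49857 + 306.0 = 550.0226, v = 520.4·(+0.37778)/1.49857 + 226.6 = 357.7896
M2: Pc = R·M2+t = (+0.73721, +0.14719, +1.44190); u = 507.2·(+0.73721)/1.44190 + 306.0 = 565.3198, v = 520.4·(+0.14719)/1.44190 + 226.6 = 279.7242
M3: Pc = R·M3+t = (+0.50401, +0.12102, +1.48163); u = 507.2·(+0.50401)/1.48163 + 306.0 = 478.5366, v = 520.4·(+0.12102)/1.48163 + 226.6 = 269.1066

c0=(466.83, 345.55) c1=(550.02, 357.79) c2=(565.32, 279.72) c3=(478.54, 269.11)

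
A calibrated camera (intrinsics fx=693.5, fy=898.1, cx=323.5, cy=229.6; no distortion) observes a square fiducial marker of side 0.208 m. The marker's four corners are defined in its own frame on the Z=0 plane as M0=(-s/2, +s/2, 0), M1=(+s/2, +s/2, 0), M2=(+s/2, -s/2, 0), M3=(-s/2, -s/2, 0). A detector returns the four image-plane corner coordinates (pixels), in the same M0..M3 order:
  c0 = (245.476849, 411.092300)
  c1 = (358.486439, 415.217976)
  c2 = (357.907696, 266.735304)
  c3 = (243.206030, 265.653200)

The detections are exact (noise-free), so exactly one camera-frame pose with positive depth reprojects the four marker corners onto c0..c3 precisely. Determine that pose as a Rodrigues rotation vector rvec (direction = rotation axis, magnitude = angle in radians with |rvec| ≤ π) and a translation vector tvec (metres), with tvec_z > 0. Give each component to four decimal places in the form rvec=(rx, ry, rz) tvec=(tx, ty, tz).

rvec=(0.0916, 0.1266, -0.0038) tvec=(-0.0412, 0.1542, 1.2517)

Intrinsics K: fx=693.5, fy=898.1, cx=323.5, cy=229.6
Marker side s = 0.208 m; corners in marker frame (Z=0):
  M0 = (-0.1040, +0.1040, 0)
  M1 = (+0.1040, +0.1040, 0)
  M2 = (+0.1040, -0.1040, 0)
  M3 = (-0.1040, -0.1040, 0)
Detected image corners:
  c0 = (245.476849, 411.092300) px
  c1 = (358.486439, 415.217976) px
  c2 = (357.907696, 266.735304) px
  c3 = (243.206030, 265.653200) px
Planar DLT: solve 8×8 A·h = b for H (H[2,2]=1):
  H  [+516.96725 +28.79848 +300.67752]
  H  [-21.68421 +731.16443 +340.21670]
  H  [-0.10086 +0.07271 +1.00000]
B = K⁻¹H; ‖b₁‖=0.798887, ‖b₂‖=0.798887; λ = 2/(‖b₁‖+‖b₂‖) = 1.251742, sign → tz>0 ⇒ λ=+1.251742
r₁ = λ·B[:,0] = (+0.99200,+0.00205,-0.12625); r₂ = λ·B[:,1] = (+0.00952,+0.99580,+0.09102)
r₃ = r₁×r₂ = (+0.12590,-0.09149,+0.98781); SVD([r₁ r₂ r₃]) → R = UVᵀ:
  R  [+0.99200 +0.00952 +0.12590]
  R  [+0.00205 +0.99580 -0.09149]
  R  [-0.12625 +0.09102 +0.98781]
t = (-0.04119, +0.15417, +1.25174) m
tr R = 2.975615; θ = arccos((tr R − 1)/2) = 0.156315 rad = 8.956°
axis k = ((R−Rᵀ)₃₂, (R−Rᵀ)₁₃, (R−Rᵀ)₂₁) / (2 sinθ) = (+0.586166, +0.809835, -0.023995)
rvec = θ·k = (+0.091626, +0.126589, -0.003751)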